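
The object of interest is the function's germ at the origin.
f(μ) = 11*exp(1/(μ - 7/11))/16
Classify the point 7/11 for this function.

The exponent 1/(μ - (7/11)) has a pole at 7/11, so exp(1/(μ - (7/11))) takes every nonzero value near it: an essential singularity (not a pole of any order).

The point is an essential singularity.


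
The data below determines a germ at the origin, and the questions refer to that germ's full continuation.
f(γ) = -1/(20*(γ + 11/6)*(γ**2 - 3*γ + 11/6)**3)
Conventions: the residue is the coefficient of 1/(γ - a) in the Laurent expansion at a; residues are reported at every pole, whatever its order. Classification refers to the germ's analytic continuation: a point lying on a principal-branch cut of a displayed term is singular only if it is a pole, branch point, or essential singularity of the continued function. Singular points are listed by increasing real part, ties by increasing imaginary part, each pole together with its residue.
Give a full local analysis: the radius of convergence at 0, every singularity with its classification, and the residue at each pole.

Denominator factor (γ**2 - 3*γ + 11/6)^3: discriminant 5/3, real irrational roots 3/2 + (1/6)*sqrt(15) and 3/2 - (1/6)*sqrt(15); poles of order 3, moduli 3/2 + (1/6)*sqrt(15) and 3/2 - (1/6)*sqrt(15).
Denominator factor (γ + 11/6): pole of order 1 at -11/6, modulus 11/6.
The radius of convergence is the smallest modulus among the singular points: 3/2 - (1/6)*sqrt(15).
At the order-1 pole -11/6 set g(γ) = (γ - (-11/6))*f(γ) = -1/(20*(γ**2 - 3*γ + 11/6)**3).
Simple pole: residue = g(a) at a = -11/6, which is -11664/285333125.
The factor γ**2 - 3*γ + 11/6 splits as (γ - a)(γ - a') with a = 3/2 - (1/6)*sqrt(15), a' = 3/2 + (1/6)*sqrt(15). At the order-3 pole a set g(γ) = (γ - a)^3*f(γ) = [-1/(20*(γ + 11/6))] / (γ - a')^3.
Order-3 pole: residue = g''(a)/2; g''(3/2 - (1/6)*sqrt(15)) = 11664/285333125 + (731592/57066625)*sqrt(15), so the residue is 5832/285333125 + (365796/57066625)*sqrt(15).
The factor γ**2 - 3*γ + 11/6 splits as (γ - a)(γ - a') with a = 3/2 + (1/6)*sqrt(15), a' = 3/2 - (1/6)*sqrt(15). At the order-3 pole a set g(γ) = (γ - a)^3*f(γ) = [-1/(20*(γ + 11/6))] / (γ - a')^3.
Order-3 pole: residue = g''(a)/2; g''(3/2 + (1/6)*sqrt(15)) = 11664/285333125 - (731592/57066625)*sqrt(15), so the residue is 5832/285333125 - (365796/57066625)*sqrt(15).
List the singular points by increasing real part (a conjugate pair: the negative imaginary part first).

Radius of convergence at 0: 3/2 - (1/6)*sqrt(15).
At -11/6: a pole of order 1; residue -11664/285333125.
At 3/2 - (1/6)*sqrt(15): a pole of order 3; residue 5832/285333125 + (365796/57066625)*sqrt(15).
At 3/2 + (1/6)*sqrt(15): a pole of order 3; residue 5832/285333125 - (365796/57066625)*sqrt(15).


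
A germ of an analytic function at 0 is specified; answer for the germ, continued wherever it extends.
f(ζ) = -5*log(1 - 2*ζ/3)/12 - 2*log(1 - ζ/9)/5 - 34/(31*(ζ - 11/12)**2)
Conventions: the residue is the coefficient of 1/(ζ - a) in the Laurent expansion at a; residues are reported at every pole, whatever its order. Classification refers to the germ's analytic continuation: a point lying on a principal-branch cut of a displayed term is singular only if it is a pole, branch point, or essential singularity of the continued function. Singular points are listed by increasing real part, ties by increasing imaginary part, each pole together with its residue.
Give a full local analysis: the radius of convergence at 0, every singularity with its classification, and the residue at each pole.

Denominator factor (ζ - 11/12)^2: pole of order 2 at 11/12, modulus 11/12.
Branch term (-5/12)*log(1 - ζ/(3/2)): its argument vanishes at ζ = 3/2, a logarithmic branch point, modulus 3/2.
Branch term (-2/5)*log(1 - ζ/(9)): its argument vanishes at ζ = 9, a logarithmic branch point, modulus 9.
The radius of convergence is the smallest modulus among the singular points: 11/12.
The branch terms are analytic at 11/12 and contribute nothing to the residue; only the rational part matters.
At the order-2 pole 11/12 set g(ζ) = (ζ - (11/12))^2*(rational part) = -34/31.
Order-2 pole: residue = g'(a); g'(11/12) = 0, so the residue is 0.
List the singular points by increasing real part (a conjugate pair: the negative imaginary part first).

Radius of convergence at 0: 11/12.
At 11/12: a pole of order 2; residue 0.
At 3/2: a logarithmic branch point.
At 9: a logarithmic branch point.


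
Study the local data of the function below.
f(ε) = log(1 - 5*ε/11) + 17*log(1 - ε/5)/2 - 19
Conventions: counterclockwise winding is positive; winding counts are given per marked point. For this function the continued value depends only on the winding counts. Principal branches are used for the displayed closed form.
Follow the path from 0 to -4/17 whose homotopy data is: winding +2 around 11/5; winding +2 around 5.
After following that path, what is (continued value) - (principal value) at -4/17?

Continued minus principal equals (38)*pi*i.

The rational part is single-valued and drops out of the difference; each branch term changes only by its own monodromy.
(17/2)*log(1 - ε/(5)): each positive loop around 5 adds 2*pi*i to the log, so winding +2 contributes (17/2)*(2)*2*pi*i = (34)*pi*i.
(1)*log(1 - ε/(11/5)): each positive loop around 11/5 adds 2*pi*i to the log, so winding +2 contributes (1)*(2)*2*pi*i = (4)*pi*i.
Summing the contributions at ε = -4/17 gives (38)*pi*i.


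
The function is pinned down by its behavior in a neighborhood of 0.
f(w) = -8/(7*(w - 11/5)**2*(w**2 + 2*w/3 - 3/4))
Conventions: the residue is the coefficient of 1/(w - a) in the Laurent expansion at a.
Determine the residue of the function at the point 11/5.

The residue is 3648000/19452223.

At the order-2 pole 11/5 set g(w) = (w - (11/5))^2*f(w) = -8/(7*(w**2 + 2*w/3 - 3/4)).
Order-2 pole: residue = g'(a); g'(11/5) = 3648000/19452223, so the residue is 3648000/19452223.


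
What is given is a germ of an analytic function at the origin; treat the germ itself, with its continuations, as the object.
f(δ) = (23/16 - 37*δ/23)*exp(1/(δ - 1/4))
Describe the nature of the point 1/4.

The point is an essential singularity.

The exponent 1/(δ - (1/4)) has a pole at 1/4, so exp(1/(δ - (1/4))) takes every nonzero value near it: an essential singularity (not a pole of any order).


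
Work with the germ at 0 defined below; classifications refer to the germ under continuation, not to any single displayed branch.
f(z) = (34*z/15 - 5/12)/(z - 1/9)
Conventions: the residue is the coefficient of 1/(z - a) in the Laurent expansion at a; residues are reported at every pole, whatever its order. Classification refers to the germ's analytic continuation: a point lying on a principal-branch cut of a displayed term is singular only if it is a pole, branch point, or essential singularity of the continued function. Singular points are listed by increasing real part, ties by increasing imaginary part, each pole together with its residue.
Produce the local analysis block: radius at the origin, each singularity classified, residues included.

Denominator factor (z - 1/9): pole of order 1 at 1/9, modulus 1/9.
The radius of convergence is the smallest modulus among the singular points: 1/9.
At the order-1 pole 1/9 set g(z) = (z - (1/9))*f(z) = 34*z/15 - 5/12.
Simple pole: residue = g(a) at a = 1/9, which is -89/540.

Radius of convergence at 0: 1/9.
At 1/9: a pole of order 1; residue -89/540.


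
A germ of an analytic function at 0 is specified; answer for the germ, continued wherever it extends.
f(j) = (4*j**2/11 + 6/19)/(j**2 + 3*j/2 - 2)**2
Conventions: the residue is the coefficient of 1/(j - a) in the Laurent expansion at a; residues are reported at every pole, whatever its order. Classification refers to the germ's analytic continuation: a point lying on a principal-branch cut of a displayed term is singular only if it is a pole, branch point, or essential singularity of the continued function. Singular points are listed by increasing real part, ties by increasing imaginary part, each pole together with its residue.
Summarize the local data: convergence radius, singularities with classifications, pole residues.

Radius of convergence at 0: -3/4 + (1/4)*sqrt(41).
At -3/4 - (1/4)*sqrt(41): a pole of order 2; residue -(1376/351329)*sqrt(41).
At -3/4 + (1/4)*sqrt(41): a pole of order 2; residue (1376/351329)*sqrt(41).


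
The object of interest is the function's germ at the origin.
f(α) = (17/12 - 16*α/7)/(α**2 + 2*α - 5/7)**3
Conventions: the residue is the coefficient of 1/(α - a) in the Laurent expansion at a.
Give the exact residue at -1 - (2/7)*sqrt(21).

The residue is -(2177/55296)*sqrt(21).

The factor α**2 + 2*α - 5/7 splits as (α - a)(α - a') with a = -1 - (2/7)*sqrt(21), a' = -1 + (2/7)*sqrt(21). At the order-3 pole a set g(α) = (α - a)^3*f(α) = [17/12 - 16*α/7] / (α - a')^3.
Order-3 pole: residue = g''(a)/2; g''(-1 - (2/7)*sqrt(21)) = -(2177/27648)*sqrt(21), so the residue is -(2177/55296)*sqrt(21).


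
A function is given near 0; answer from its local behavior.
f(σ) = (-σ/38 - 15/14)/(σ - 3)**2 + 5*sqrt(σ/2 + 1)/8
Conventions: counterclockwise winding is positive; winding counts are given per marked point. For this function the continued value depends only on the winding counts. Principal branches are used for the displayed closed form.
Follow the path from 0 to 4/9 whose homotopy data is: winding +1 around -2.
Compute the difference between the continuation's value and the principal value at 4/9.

The rational part is single-valued and drops out of the difference; each branch term changes only by its own monodromy.
(5/8)*sqrt(1 - σ/(-2)): winding +1 is odd, the square root flips sign, contributing -2*(5/8)*sqrt(1 - (4/9)/(-2)) = -2*(5/8)*sqrt(11/9) = -(5/12)*sqrt(11).
Summing the contributions at σ = 4/9 gives -(5/12)*sqrt(11).

Continued minus principal equals -(5/12)*sqrt(11).


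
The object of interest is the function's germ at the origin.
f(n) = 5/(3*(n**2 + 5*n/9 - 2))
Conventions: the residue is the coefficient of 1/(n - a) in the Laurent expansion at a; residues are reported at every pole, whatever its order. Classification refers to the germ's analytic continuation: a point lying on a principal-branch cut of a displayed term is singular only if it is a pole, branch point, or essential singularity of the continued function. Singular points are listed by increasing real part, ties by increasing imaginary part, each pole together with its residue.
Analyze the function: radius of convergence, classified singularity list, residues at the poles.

Radius of convergence at 0: -5/18 + (1/18)*sqrt(673).
At -5/18 - (1/18)*sqrt(673): a pole of order 1; residue -(15/673)*sqrt(673).
At -5/18 + (1/18)*sqrt(673): a pole of order 1; residue (15/673)*sqrt(673).


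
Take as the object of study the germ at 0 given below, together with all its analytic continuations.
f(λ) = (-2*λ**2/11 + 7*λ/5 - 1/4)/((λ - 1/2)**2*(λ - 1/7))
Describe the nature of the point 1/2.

The point is a pole of order 2.

The denominator factor λ - 1/2 vanishes at 1/2 and appears to the power 2; the numerator there equals 89/220, nonzero, and no other factor vanishes.
Hence a pole whose order is the multiplicity, 2.


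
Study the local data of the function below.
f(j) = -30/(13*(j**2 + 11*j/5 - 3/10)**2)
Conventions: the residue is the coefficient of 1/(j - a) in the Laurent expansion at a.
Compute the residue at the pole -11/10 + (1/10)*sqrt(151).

The factor j**2 + 11*j/5 - 3/10 splits as (j - a)(j - a') with a = -11/10 + (1/10)*sqrt(151), a' = -11/10 - (1/10)*sqrt(151). At the order-2 pole a set g(j) = (j - a)^2*f(j) = [-30/13] / (j - a')^2.
Order-2 pole: residue = g'(a); g'(-11/10 + (1/10)*sqrt(151)) = (7500/296413)*sqrt(151), so the residue is (7500/296413)*sqrt(151).

The residue is (7500/296413)*sqrt(151).


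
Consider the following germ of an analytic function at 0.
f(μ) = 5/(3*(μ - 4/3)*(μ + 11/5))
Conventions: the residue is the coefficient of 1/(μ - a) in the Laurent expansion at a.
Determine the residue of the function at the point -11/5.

The residue is -25/53.

At the order-1 pole -11/5 set g(μ) = (μ - (-11/5))*f(μ) = 5/(3*(μ - 4/3)).
Simple pole: residue = g(a) at a = -11/5, which is -25/53.


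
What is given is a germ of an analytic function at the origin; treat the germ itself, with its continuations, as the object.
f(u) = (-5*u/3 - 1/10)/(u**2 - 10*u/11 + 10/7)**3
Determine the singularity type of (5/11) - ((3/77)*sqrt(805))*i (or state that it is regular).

The point is a pole of order 3.

The denominator factor u**2 - 10*u/11 + 10/7 vanishes at (5/11) - ((3/77)*sqrt(805))*i and appears to the power 3; the numerator there equals (-283/330) + ((5/77)*sqrt(805))*i, nonzero, and no other factor vanishes.
Hence a pole whose order is the multiplicity, 3.


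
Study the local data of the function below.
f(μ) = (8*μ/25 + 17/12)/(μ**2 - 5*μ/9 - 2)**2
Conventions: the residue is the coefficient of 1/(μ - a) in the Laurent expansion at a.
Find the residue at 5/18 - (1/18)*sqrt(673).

The residue is (21951/4529290)*sqrt(673).

The factor μ**2 - 5*μ/9 - 2 splits as (μ - a)(μ - a') with a = 5/18 - (1/18)*sqrt(673), a' = 5/18 + (1/18)*sqrt(673). At the order-2 pole a set g(μ) = (μ - a)^2*f(μ) = [8*μ/25 + 17/12] / (μ - a')^2.
Order-2 pole: residue = g'(a); g'(5/18 - (1/18)*sqrt(673)) = (21951/4529290)*sqrt(673), so the residue is (21951/4529290)*sqrt(673).


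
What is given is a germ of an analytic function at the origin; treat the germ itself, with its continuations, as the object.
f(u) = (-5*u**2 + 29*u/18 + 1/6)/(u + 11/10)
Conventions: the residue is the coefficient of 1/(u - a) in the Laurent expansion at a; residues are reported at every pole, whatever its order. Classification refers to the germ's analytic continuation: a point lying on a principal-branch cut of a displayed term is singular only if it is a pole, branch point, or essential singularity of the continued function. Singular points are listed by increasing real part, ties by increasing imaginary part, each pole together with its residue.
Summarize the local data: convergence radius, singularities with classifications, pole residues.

Denominator factor (u + 11/10): pole of order 1 at -11/10, modulus 11/10.
The radius of convergence is the smallest modulus among the singular points: 11/10.
At the order-1 pole -11/10 set g(u) = (u - (-11/10))*f(u) = -5*u**2 + 29*u/18 + 1/6.
Simple pole: residue = g(a) at a = -11/10, which is -689/90.

Radius of convergence at 0: 11/10.
At -11/10: a pole of order 1; residue -689/90.


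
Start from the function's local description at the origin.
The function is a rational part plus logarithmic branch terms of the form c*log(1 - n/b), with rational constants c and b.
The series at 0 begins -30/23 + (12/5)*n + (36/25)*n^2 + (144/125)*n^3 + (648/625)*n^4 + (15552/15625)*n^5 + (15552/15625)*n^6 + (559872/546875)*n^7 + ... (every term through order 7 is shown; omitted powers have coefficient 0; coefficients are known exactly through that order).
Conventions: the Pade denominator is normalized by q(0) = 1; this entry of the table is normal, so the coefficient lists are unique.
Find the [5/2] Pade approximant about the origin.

The Pade approximant has numerator coefficients [-30/23, 3732/805, -2052/575, 288/875, 216/4375, 864/109375]; denominator coefficients [1, -12/7, 24/35].

Taylor coefficients needed (read off): a_0 = -30/23, a_1 = 12/5, a_2 = 36/25, a_3 = 144/125, a_4 = 648/625, a_5 = 15552/15625, a_6 = 15552/15625, a_7 = 559872/546875.
Write the denominator as Q(n) = 1 + q1*n + q2*n^2. Requiring Q*f - P = O(n^8) with deg P <= 5 kills the coefficients of n^6..n^7 in Q*f:
  n^6: a_6 + q1*a_5 + q2*a_4 = 0, i.e. 15552/15625 + (15552/15625)*q1 + (648/625)*q2 = 0.
  n^7: a_7 + q1*a_6 + q2*a_5 = 0, i.e. 559872/546875 + (15552/15625)*q1 + (15552/15625)*q2 = 0.
Solving this linear system: q1 = -12/7, q2 = 24/35.
The numerator is Q*f truncated at degree 5: P0 = a_0 = -30/23; P1 = a_1 + q1*a_0 = 3732/805; P2 = a_2 + q1*a_1 + q2*a_0 = -2052/575; P3 = a_3 + q1*a_2 + q2*a_1 = 288/875; P4 = a_4 + q1*a_3 + q2*a_2 = 216/4375; P5 = a_5 + q1*a_4 + q2*a_3 = 864/109375.


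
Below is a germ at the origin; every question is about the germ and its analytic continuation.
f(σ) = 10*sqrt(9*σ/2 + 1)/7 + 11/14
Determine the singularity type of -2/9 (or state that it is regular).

The term (10/7)*sqrt(1 - σ/(-2/9)) has argument 1 - -2/9/(-2/9) = 0 at -2/9: a square-root (algebraic, two-sheeted) branch point; the remaining terms are analytic or single-valued there.

The point is an algebraic (square-root) branch point.


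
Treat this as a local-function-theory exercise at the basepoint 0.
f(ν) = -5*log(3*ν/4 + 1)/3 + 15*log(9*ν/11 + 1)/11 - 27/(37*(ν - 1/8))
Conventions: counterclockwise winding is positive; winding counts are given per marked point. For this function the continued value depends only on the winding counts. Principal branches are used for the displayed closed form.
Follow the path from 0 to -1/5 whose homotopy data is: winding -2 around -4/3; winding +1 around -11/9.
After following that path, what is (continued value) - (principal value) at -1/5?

Continued minus principal equals (310/33)*pi*i.

The rational part is single-valued and drops out of the difference; each branch term changes only by its own monodromy.
(15/11)*log(1 - ν/(-11/9)): each positive loop around -11/9 adds 2*pi*i to the log, so winding +1 contributes (15/11)*(1)*2*pi*i = (30/11)*pi*i.
(-5/3)*log(1 - ν/(-4/3)): each positive loop around -4/3 adds 2*pi*i to the log, so winding -2 contributes (-5/3)*(-2)*2*pi*i = (20/3)*pi*i.
Summing the contributions at ν = -1/5 gives (310/33)*pi*i.


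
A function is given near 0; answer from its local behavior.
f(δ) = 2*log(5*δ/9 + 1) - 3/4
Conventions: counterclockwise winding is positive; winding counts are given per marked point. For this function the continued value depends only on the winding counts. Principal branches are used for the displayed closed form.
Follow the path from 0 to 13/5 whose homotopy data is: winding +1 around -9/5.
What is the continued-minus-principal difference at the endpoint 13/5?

The rational part is single-valued and drops out of the difference; each branch term changes only by its own monodromy.
(2)*log(1 - δ/(-9/5)): each positive loop around -9/5 adds 2*pi*i to the log, so winding +1 contributes (2)*(1)*2*pi*i = (4)*pi*i.
Summing the contributions at δ = 13/5 gives (4)*pi*i.

Continued minus principal equals (4)*pi*i.


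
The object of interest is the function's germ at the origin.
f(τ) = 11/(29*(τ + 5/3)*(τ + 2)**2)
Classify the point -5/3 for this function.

The point is a pole of order 1.

The denominator factor τ + 5/3 vanishes at -5/3 and appears to the power 1; the numerator there equals 11/29, nonzero, and no other factor vanishes.
Hence a pole whose order is the multiplicity, 1.


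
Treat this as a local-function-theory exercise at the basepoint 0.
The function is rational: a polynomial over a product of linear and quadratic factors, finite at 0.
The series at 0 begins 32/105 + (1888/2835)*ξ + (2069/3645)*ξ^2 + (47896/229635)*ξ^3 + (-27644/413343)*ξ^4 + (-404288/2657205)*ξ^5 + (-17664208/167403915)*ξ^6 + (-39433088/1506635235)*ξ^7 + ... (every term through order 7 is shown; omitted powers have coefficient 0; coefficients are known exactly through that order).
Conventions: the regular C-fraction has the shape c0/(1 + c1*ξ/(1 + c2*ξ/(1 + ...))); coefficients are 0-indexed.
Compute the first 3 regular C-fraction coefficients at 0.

The regular C-fraction coefficients are [32/105, -59/27, 67943/50976].

Taylor coefficients (read off): a_0 = 32/105, a_1 = 1888/2835, a_2 = 2069/3645.
c0 = a_0 = 32/105. Peel one level at a time: if S = 1 + c*ξ/S' with S'(0) = 1, then c is the ξ-coefficient of S and S' = c*ξ/(S - 1).
S_1 = c0/f = 1 + (-59/27)*ξ + (67943/23328)*ξ^2 + ...; c1 = -59/27.
S_2 = c1*ξ/(S_1 - 1) = 1 + (67943/50976)*ξ + ...; c2 = 67943/50976.


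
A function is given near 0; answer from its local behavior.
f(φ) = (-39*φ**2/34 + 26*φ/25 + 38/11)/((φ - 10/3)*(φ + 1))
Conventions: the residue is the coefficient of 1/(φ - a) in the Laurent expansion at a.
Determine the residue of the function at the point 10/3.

The residue is -16336/12155.

At the order-1 pole 10/3 set g(φ) = (φ - (10/3))*f(φ) = (-39*φ**2/34 + 26*φ/25 + 38/11)/(φ + 1).
Simple pole: residue = g(a) at a = 10/3, which is -16336/12155.


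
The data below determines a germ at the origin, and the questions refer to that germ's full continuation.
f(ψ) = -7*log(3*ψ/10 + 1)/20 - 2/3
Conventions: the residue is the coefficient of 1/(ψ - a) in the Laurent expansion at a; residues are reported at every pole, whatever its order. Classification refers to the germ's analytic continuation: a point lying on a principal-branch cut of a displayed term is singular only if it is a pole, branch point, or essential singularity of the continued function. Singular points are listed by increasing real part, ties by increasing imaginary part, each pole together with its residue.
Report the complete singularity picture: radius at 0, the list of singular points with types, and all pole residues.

Radius of convergence at 0: 10/3.
At -10/3: a logarithmic branch point.

Branch term (-7/20)*log(1 - ψ/(-10/3)): its argument vanishes at ψ = -10/3, a logarithmic branch point, modulus 10/3.
The radius of convergence is the smallest modulus among the singular points: 10/3.


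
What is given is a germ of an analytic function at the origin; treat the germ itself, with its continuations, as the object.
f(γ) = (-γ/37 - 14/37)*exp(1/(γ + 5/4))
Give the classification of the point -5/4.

The point is an essential singularity.

The exponent 1/(γ - (-5/4)) has a pole at -5/4, so exp(1/(γ - (-5/4))) takes every nonzero value near it: an essential singularity (not a pole of any order).


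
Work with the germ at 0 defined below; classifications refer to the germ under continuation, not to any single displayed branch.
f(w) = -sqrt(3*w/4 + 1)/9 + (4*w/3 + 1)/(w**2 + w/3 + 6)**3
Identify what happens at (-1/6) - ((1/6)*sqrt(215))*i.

The point is a pole of order 3.

The denominator factor w**2 + w/3 + 6 vanishes at (-1/6) - ((1/6)*sqrt(215))*i and appears to the power 3; the numerator there equals (7/9) - ((2/9)*sqrt(215))*i, nonzero, and no other factor vanishes.
The branch terms are analytic at this point.
Hence a pole whose order is the multiplicity, 3.


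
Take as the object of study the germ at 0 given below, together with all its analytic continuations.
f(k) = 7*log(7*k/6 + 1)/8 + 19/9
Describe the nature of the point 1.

There is no denominator, hence no pole anywhere.
Branch term log(1 - k/(-6/7)): argument at 1 is 13/6, nonzero, so 1 is not its branch point (a point on a principal cut is still regular for the continued germ).
So the germ continues analytically to 1.

The point is a regular point.


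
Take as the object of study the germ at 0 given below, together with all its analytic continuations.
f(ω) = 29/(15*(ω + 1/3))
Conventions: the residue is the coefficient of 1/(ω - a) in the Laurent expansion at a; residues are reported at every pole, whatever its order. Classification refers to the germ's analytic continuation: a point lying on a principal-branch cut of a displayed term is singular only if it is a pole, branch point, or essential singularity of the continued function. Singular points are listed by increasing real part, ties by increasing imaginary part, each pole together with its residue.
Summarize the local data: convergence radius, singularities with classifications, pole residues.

Radius of convergence at 0: 1/3.
At -1/3: a pole of order 1; residue 29/15.

Denominator factor (ω + 1/3): pole of order 1 at -1/3, modulus 1/3.
The radius of convergence is the smallest modulus among the singular points: 1/3.
At the order-1 pole -1/3 set g(ω) = (ω - (-1/3))*f(ω) = 29/15.
Simple pole: residue = g(a) at a = -1/3, which is 29/15.


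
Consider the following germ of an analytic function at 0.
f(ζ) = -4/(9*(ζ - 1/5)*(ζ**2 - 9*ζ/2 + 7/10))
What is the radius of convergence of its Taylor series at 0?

The radius of convergence is 9/4 - (1/20)*sqrt(1745).

Denominator factor (ζ**2 - 9*ζ/2 + 7/10): discriminant 349/20, real irrational roots 9/4 + (1/20)*sqrt(1745) and 9/4 - (1/20)*sqrt(1745); poles of order 1, moduli 9/4 + (1/20)*sqrt(1745) and 9/4 - (1/20)*sqrt(1745).
Denominator factor (ζ - 1/5): pole of order 1 at 1/5, modulus 1/5.
The radius of convergence is the smallest modulus among the singular points: 9/4 - (1/20)*sqrt(1745).


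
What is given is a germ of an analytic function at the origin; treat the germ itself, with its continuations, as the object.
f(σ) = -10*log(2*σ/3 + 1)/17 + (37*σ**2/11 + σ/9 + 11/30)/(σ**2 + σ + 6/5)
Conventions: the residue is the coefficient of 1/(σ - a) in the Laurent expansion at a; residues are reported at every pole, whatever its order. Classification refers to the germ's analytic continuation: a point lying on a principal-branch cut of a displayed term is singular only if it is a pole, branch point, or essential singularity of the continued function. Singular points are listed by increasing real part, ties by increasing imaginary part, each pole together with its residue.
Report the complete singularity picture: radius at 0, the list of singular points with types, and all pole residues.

Radius of convergence at 0: (1/5)*sqrt(30).
At -3/2: a logarithmic branch point.
At (-1/2) - ((1/10)*sqrt(95))*i: a pole of order 1; residue (-161/99) - ((2023/18810)*sqrt(95))*i.
At (-1/2) + ((1/10)*sqrt(95))*i: a pole of order 1; residue (-161/99) + ((2023/18810)*sqrt(95))*i.

Denominator factor (σ**2 + σ + 6/5): discriminant -19/5, complex-conjugate roots (-1/2) + ((1/10)*sqrt(95))*i and (-1/2) - ((1/10)*sqrt(95))*i; poles of order 1, moduli (1/5)*sqrt(30) and (1/5)*sqrt(30).
Branch term (-10/17)*log(1 - σ/(-3/2)): its argument vanishes at σ = -3/2, a logarithmic branch point, modulus 3/2.
The radius of convergence is the smallest modulus among the singular points: (1/5)*sqrt(30).
The branch term is analytic at (-1/2) - ((1/10)*sqrt(95))*i and contributes nothing to the residue; only the rational part matters.
The factor σ**2 + σ + 6/5 splits as (σ - a)(σ - a') with a = (-1/2) - ((1/10)*sqrt(95))*i, a' = (-1/2) + ((1/10)*sqrt(95))*i. At the order-1 pole a set g(σ) = (σ - a)*(rational part) = [37*σ**2/11 + σ/9 + 11/30] / (σ - a').
Simple pole: residue = g(a) at a = (-1/2) - ((1/10)*sqrt(95))*i, which is (-161/99) - ((2023/18810)*sqrt(95))*i.
The branch term is analytic at (-1/2) + ((1/10)*sqrt(95))*i and contributes nothing to the residue; only the rational part matters.
The factor σ**2 + σ + 6/5 splits as (σ - a)(σ - a') with a = (-1/2) + ((1/10)*sqrt(95))*i, a' = (-1/2) - ((1/10)*sqrt(95))*i. At the order-1 pole a set g(σ) = (σ - a)*(rational part) = [37*σ**2/11 + σ/9 + 11/30] / (σ - a').
Simple pole: residue = g(a) at a = (-1/2) + ((1/10)*sqrt(95))*i, which is (-161/99) + ((2023/18810)*sqrt(95))*i.
List the singular points by increasing real part (a conjugate pair: the negative imaginary part first).


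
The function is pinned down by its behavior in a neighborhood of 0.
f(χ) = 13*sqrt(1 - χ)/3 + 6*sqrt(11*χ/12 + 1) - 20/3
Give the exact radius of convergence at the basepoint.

Branch term (6)*sqrt(1 - χ/(-12/11)): its argument vanishes at χ = -12/11, a square-root branch point, modulus 12/11.
Branch term (13/3)*sqrt(1 - χ/(1)): its argument vanishes at χ = 1, a square-root branch point, modulus 1.
The radius of convergence is the smallest modulus among the singular points: 1.

The radius of convergence is 1.


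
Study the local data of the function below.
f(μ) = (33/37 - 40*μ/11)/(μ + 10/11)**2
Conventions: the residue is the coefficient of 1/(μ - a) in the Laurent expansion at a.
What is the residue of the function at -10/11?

At the order-2 pole -10/11 set g(μ) = (μ - (-10/11))^2*f(μ) = 33/37 - 40*μ/11.
Order-2 pole: residue = g'(a); g'(-10/11) = -40/11, so the residue is -40/11.

The residue is -40/11.


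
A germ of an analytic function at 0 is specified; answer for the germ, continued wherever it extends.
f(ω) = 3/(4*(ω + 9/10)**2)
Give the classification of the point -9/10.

The denominator factor ω + 9/10 vanishes at -9/10 and appears to the power 2; the numerator there equals 3/4, nonzero, and no other factor vanishes.
Hence a pole whose order is the multiplicity, 2.

The point is a pole of order 2.


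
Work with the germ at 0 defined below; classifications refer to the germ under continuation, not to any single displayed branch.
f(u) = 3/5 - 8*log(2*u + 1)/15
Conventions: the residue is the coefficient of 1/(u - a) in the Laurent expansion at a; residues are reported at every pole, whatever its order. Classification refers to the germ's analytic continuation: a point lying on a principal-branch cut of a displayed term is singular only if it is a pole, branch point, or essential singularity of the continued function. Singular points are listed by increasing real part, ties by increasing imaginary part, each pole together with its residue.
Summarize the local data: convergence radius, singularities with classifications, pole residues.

Radius of convergence at 0: 1/2.
At -1/2: a logarithmic branch point.

Branch term (-8/15)*log(1 - u/(-1/2)): its argument vanishes at u = -1/2, a logarithmic branch point, modulus 1/2.
The radius of convergence is the smallest modulus among the singular points: 1/2.


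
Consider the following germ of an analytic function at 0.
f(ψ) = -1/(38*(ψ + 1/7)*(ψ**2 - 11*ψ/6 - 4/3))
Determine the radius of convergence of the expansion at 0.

Denominator factor (ψ**2 - 11*ψ/6 - 4/3): discriminant 313/36, real irrational roots 11/12 + (1/12)*sqrt(313) and 11/12 - (1/12)*sqrt(313); poles of order 1, moduli 11/12 + (1/12)*sqrt(313) and -11/12 + (1/12)*sqrt(313).
Denominator factor (ψ + 1/7): pole of order 1 at -1/7, modulus 1/7.
The radius of convergence is the smallest modulus among the singular points: 1/7.

The radius of convergence is 1/7.


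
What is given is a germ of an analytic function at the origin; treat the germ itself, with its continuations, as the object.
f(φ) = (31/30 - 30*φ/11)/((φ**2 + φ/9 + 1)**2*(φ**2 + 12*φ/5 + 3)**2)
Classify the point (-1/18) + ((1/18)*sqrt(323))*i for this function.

The point is a pole of order 2.

The denominator factor φ**2 + φ/9 + 1 vanishes at (-1/18) + ((1/18)*sqrt(323))*i and appears to the power 2; the numerator there equals (391/330) - ((5/33)*sqrt(323))*i, nonzero, and no other factor vanishes.
Hence a pole whose order is the multiplicity, 2.


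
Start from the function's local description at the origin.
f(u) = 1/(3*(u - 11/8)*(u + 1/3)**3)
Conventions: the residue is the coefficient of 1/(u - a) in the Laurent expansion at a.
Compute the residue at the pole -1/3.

At the order-3 pole -1/3 set g(u) = (u - (-1/3))^3*f(u) = 1/(3*(u - 11/8)).
Order-3 pole: residue = g''(a)/2; g''(-1/3) = -9216/68921, so the residue is -4608/68921.

The residue is -4608/68921.


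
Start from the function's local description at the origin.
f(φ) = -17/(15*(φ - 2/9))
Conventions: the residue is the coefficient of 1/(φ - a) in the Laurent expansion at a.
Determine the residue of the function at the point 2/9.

The residue is -17/15.

At the order-1 pole 2/9 set g(φ) = (φ - (2/9))*f(φ) = -17/15.
Simple pole: residue = g(a) at a = 2/9, which is -17/15.


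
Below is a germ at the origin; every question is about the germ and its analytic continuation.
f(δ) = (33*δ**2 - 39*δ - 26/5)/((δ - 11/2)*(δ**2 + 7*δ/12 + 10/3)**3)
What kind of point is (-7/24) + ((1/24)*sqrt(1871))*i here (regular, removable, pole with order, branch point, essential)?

The point is a pole of order 3.

The denominator factor δ**2 + 7*δ/12 + 10/3 vanishes at (-7/24) + ((1/24)*sqrt(1871))*i and appears to the power 3; the numerator there equals (-47141/480) - ((233/96)*sqrt(1871))*i, nonzero, and no other factor vanishes.
Hence a pole whose order is the multiplicity, 3.


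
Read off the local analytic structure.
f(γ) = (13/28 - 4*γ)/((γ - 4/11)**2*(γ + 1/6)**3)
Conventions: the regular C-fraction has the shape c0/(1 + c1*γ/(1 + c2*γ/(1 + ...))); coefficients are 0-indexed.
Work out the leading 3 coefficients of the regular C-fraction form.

Taylor coefficients (expand at 0): a_0 = 42471/56, a_1 = -1793583/112, a_2 = 168103485/896.
c0 = a_0 = 42471/56. Peel one level at a time: if S = 1 + c*γ/S' with S'(0) = 1, then c is the γ-coefficient of S and S' = c*γ/(S - 1).
S_1 = c0/f = 1 + (549/26)*γ + (536689/2704)*γ^2 + ...; c1 = 549/26.
S_2 = c1*γ/(S_1 - 1) = 1 + (-536689/57096)*γ + ...; c2 = -536689/57096.

The regular C-fraction coefficients are [42471/56, 549/26, -536689/57096].


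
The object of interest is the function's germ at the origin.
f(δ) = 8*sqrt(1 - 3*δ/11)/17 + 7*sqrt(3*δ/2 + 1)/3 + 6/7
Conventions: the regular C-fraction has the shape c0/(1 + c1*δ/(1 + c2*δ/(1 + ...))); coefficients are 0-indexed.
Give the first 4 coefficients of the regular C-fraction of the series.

The regular C-fraction coefficients are [1307/357, -26481/57508, 9509229/11156552, 1460652227/9018975416].

Taylor coefficients (expand at 0): a_0 = 1307/357, a_1 = 1261/748, a_2 = -43485/65824, a_3 = 1423773/2896256.
c0 = a_0 = 1307/357. Peel one level at a time: if S = 1 + c*δ/S' with S'(0) = 1, then c is the δ-coefficient of S and S' = c*δ/(S - 1).
S_1 = c0/f = 1 + (-26481/57508)*δ + (2596019517/6614340128)*δ^2 + ...; c1 = -26481/57508.
S_2 = c1*δ/(S_1 - 1) = 1 + (9509229/11156552)*δ + (-10058049/72863296)*δ^2 + ...; c2 = 9509229/11156552.
S_3 = c2*δ/(S_2 - 1) = 1 + (1460652227/9018975416)*δ + ...; c3 = 1460652227/9018975416.


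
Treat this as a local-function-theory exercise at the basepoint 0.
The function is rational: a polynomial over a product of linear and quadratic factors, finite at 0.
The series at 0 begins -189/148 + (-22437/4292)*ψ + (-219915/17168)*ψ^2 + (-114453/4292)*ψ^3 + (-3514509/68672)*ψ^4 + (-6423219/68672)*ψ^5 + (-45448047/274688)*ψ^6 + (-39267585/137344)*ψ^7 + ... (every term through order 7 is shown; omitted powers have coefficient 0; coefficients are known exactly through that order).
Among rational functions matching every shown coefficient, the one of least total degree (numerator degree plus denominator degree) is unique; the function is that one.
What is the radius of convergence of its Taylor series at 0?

The radius of convergence is 2/3.

No rational of total degree below 3 reproduces all 8 coefficients; solving the [1/2] Pade equations on them gives f(ψ) = (-18*ψ/29 - 21/37)/(ψ - 2/3)**2, whose expansion matches every shown term.
Denominator factor (ψ - 2/3)^2: pole of order 2 at 2/3, modulus 2/3.
The radius of convergence is the smallest modulus among the singular points: 2/3.


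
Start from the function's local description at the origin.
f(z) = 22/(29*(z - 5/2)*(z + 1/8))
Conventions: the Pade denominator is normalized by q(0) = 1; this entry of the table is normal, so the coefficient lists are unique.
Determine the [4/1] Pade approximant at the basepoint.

The Pade approximant has numerator coefficients [-352/145, -21455104/22095245, -8583168/22095245, -3424256/22095245, -1441792/22095245]; denominator coefficients [1, 6095238/761905].

Taylor coefficients needed (expand at 0): a_0 = -352/145, a_1 = 13376/725, a_2 = -536448/3625, a_3 = 21455104/18125, a_4 = -858209792/90625, a_5 = 34328380416/453125.
Write the denominator as Q(z) = 1 + q1*z. Requiring Q*f - P = O(z^6) with deg P <= 4 kills the coefficients of z^5..z^5 in Q*f:
  z^5: a_5 + q1*a_4 = 0, i.e. 34328380416/453125 + (-858209792/90625)*q1 = 0.
Solving this linear system: q1 = 6095238/761905.
The numerator is Q*f truncated at degree 4: P0 = a_0 = -352/145; P1 = a_1 + q1*a_0 = -21455104/22095245; P2 = a_2 + q1*a_1 = -8583168/22095245; P3 = a_3 + q1*a_2 = -3424256/22095245; P4 = a_4 + q1*a_3 = -1441792/22095245.


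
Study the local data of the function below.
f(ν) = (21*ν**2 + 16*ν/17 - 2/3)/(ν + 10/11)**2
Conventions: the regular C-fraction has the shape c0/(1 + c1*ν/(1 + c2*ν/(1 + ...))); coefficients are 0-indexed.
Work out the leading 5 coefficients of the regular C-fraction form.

The regular C-fraction coefficients are [-121/150, 307/85, -1092679/104380, 5796066479/958435580, 469710/156097].

Taylor coefficients (expand at 0): a_0 = -121/150, a_1 = 37147/12750, a_2 = 1697993/85000, a_3 = -15132139/318750, a_4 = 409377001/5100000.
c0 = a_0 = -121/150. Peel one level at a time: if S = 1 + c*ν/S' with S'(0) = 1, then c is the ν-coefficient of S and S' = c*ν/(S - 1).
S_1 = c0/f = 1 + (307/85)*ν + (1092679/28900)*ν^2 + ...; c1 = 307/85.
S_2 = c1*ν/(S_1 - 1) = 1 + (-1092679/104380)*ν + (2386615609/37699600)*ν^2 + ...; c2 = -1092679/104380.
S_3 = c2*ν/(S_2 - 1) = 1 + (5796066479/958435580)*ν + (-886798171287/48732546818)*ν^2 + ...; c3 = 5796066479/958435580.
S_4 = c3*ν/(S_3 - 1) = 1 + (469710/156097)*ν + ...; c4 = 469710/156097.


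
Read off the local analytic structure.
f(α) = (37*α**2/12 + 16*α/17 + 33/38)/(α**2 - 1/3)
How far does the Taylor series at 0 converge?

The radius of convergence is (1/3)*sqrt(3).

Denominator factor (α**2 - 1/3): discriminant 4/3, real irrational roots (1/3)*sqrt(3) and -(1/3)*sqrt(3); poles of order 1, moduli (1/3)*sqrt(3) and (1/3)*sqrt(3).
The radius of convergence is the smallest modulus among the singular points: (1/3)*sqrt(3).


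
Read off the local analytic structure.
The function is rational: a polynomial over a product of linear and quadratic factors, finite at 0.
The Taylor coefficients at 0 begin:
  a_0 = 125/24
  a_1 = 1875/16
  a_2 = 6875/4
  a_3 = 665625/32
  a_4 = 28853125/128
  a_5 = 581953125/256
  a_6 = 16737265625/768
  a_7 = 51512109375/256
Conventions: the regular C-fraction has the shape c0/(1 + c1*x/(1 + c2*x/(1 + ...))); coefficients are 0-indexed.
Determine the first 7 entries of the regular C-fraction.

The regular C-fraction coefficients are [125/24, -45/2, 47/6, -677/141, 177405/127276, -109291215/32027516, 513848416/16501113189].

Taylor coefficients (read off): a_0 = 125/24, a_1 = 1875/16, a_2 = 6875/4, a_3 = 665625/32, a_4 = 28853125/128, a_5 = 581953125/256, a_6 = 16737265625/768.
c0 = a_0 = 125/24. Peel one level at a time: if S = 1 + c*x/S' with S'(0) = 1, then c is the x-coefficient of S and S' = c*x/(S - 1).
S_1 = c0/f = 1 + (-45/2)*x + (705/4)*x^2 + ...; c1 = -45/2.
S_2 = c1*x/(S_1 - 1) = 1 + (47/6)*x + (677/18)*x^2 + ...; c2 = 47/6.
S_3 = c2*x/(S_2 - 1) = 1 + (-677/141)*x + (59135/8836)*x^2 + ...; c3 = -677/141.
S_4 = c3*x/(S_3 - 1) = 1 + (177405/127276)*x + (34880175/7333264)*x^2 + ...; c4 = 177405/127276.
S_5 = c4*x/(S_4 - 1) = 1 + (-109291215/32027516)*x + (44591720/419633787)*x^2 + ...; c5 = -109291215/32027516.
S_6 = c5*x/(S_5 - 1) = 1 + (513848416/16501113189)*x + ...; c6 = 513848416/16501113189.


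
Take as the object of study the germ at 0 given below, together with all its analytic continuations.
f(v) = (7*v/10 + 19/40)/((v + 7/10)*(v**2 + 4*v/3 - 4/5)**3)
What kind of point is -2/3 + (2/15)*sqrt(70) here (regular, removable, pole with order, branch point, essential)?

The denominator factor v**2 + 4*v/3 - 4/5 vanishes at -2/3 + (2/15)*sqrt(70) and appears to the power 3; the numerator there equals 1/120 + (7/75)*sqrt(70), nonzero, and no other factor vanishes.
Hence a pole whose order is the multiplicity, 3.

The point is a pole of order 3.


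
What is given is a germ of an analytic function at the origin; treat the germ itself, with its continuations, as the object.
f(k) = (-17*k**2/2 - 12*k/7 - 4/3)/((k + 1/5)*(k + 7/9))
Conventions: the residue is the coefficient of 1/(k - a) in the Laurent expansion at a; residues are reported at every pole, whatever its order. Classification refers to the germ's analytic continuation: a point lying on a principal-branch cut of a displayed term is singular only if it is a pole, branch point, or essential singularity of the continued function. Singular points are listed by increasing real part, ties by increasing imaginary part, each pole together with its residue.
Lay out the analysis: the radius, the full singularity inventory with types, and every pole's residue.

Denominator factor (k + 7/9): pole of order 1 at -7/9, modulus 7/9.
Denominator factor (k + 1/5): pole of order 1 at -1/5, modulus 1/5.
The radius of convergence is the smallest modulus among the singular points: 1/5.
At the order-1 pole -7/9 set g(k) = (k - (-7/9))*f(k) = (-17*k**2/2 - 12*k/7 - 4/3)/(k + 1/5).
Simple pole: residue = g(a) at a = -7/9, which is 4165/468.
At the order-1 pole -1/5 set g(k) = (k - (-1/5))*f(k) = (-17*k**2/2 - 12*k/7 - 4/3)/(k + 7/9).
Simple pole: residue = g(a) at a = -1/5, which is -4191/1820.
List the singular points by increasing real part (a conjugate pair: the negative imaginary part first).

Radius of convergence at 0: 1/5.
At -7/9: a pole of order 1; residue 4165/468.
At -1/5: a pole of order 1; residue -4191/1820.
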